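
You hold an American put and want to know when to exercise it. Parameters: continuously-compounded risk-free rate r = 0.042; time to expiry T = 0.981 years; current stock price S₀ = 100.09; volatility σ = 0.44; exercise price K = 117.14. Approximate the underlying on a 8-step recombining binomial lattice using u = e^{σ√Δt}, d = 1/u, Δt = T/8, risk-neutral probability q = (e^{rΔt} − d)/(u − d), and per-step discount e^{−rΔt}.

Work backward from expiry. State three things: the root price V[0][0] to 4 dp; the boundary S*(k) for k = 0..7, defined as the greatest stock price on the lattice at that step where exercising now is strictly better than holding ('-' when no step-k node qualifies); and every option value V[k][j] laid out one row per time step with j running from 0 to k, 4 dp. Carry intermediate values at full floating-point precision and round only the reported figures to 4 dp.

params: Δt=0.12262 u=1.16658 d=0.85720 q=0.47825 e^(-rΔt)=0.99486
t_8 payoffs: 87.9612 77.4302 63.0983 43.5939 17.0500 0.0000 0.0000 0.0000 0.0000
t_7: node(7,0) S=34.0394 payoff=83.1006 vs cont=82.4988 → 83.1006 [stop]  node(7,1) S=46.3248 payoff=70.8152 vs cont=70.2135 → 70.8152 [stop]  node(7,2) S=63.0441 payoff=54.0959 vs cont=53.4942 → 54.0959 [stop]  node(7,3) S=85.7976 payoff=31.3424 vs cont=30.7406 → 31.3424 [stop]  node(7,4) S=116.7632 payoff=0.3768 vs cont=8.8502 → 8.8502 [wait]  node(7,5) S=158.9048 payoff=0.0000 vs cont=0.0000 → 0.0000 [wait]  node(7,6) S=216.2559 payoff=0.0000 vs cont=0.0000 → 0.0000 [wait]  node(7,7) S=294.3059 payoff=0.0000 vs cont=0.0000 → 0.0000 [wait]  ⇒ S*(7)=85.7976
t_6: node(6,0) S=39.7098 payoff=77.4302 vs cont=76.8284 → 77.4302 [stop]  node(6,1) S=54.0417 payoff=63.0983 vs cont=62.4966 → 63.0983 [stop]  node(6,2) S=73.5461 payoff=43.5939 vs cont=42.9921 → 43.5939 [stop]  node(6,3) S=100.0900 payoff=17.0500 vs cont=20.4798 → 20.4798 [wait]  node(6,4) S=136.2140 payoff=0.0000 vs cont=4.5939 → 4.5939 [wait]  node(6,5) S=185.3756 payoff=0.0000 vs cont=0.0000 → 0.0000 [wait]  node(6,6) S=252.2804 payoff=0.0000 vs cont=0.0000 → 0.0000 [wait]  ⇒ S*(6)=73.5461
t_5: node(5,0) S=46.3248 payoff=70.8152 vs cont=70.2135 → 70.8152 [stop]  node(5,1) S=63.0441 payoff=54.0959 vs cont=53.4942 → 54.0959 [stop]  node(5,2) S=85.7976 payoff=31.3424 vs cont=32.3725 → 32.3725 [wait]  node(5,3) S=116.7632 payoff=0.3768 vs cont=12.8163 → 12.8163 [wait]  node(5,4) S=158.9048 payoff=0.0000 vs cont=2.3846 → 2.3846 [wait]  node(5,5) S=216.2559 payoff=0.0000 vs cont=0.0000 → 0.0000 [wait]  ⇒ S*(5)=63.0441
t_4: node(4,0) S=54.0417 payoff=63.0983 vs cont=62.4966 → 63.0983 [stop]  node(4,1) S=73.5461 payoff=43.5939 vs cont=43.4823 → 43.5939 [stop]  node(4,2) S=100.0900 payoff=17.0500 vs cont=22.9016 → 22.9016 [wait]  node(4,3) S=136.2140 payoff=0.0000 vs cont=7.7871 → 7.7871 [wait]  node(4,4) S=185.3756 payoff=0.0000 vs cont=1.2378 → 1.2378 [wait]  ⇒ S*(4)=73.5461
t_3: node(3,0) S=63.0441 payoff=54.0959 vs cont=53.4942 → 54.0959 [stop]  node(3,1) S=85.7976 payoff=31.3424 vs cont=33.5247 → 33.5247 [wait]  node(3,2) S=116.7632 payoff=0.3768 vs cont=15.5926 → 15.5926 [wait]  node(3,3) S=158.9048 payoff=0.0000 vs cont=4.6310 → 4.6310 [wait]  ⇒ S*(3)=63.0441
t_2: node(2,0) S=73.5461 payoff=43.5939 vs cont=44.0305 → 44.0305 [wait]  node(2,1) S=100.0900 payoff=17.0500 vs cont=24.8206 → 24.8206 [wait]  node(2,2) S=136.2140 payoff=0.0000 vs cont=10.2971 → 10.2971 [wait]  ⇒ S*(2)=-
t_1: node(1,0) S=85.7976 payoff=31.3424 vs cont=34.6644 → 34.6644 [wait]  node(1,1) S=116.7632 payoff=0.3768 vs cont=17.7830 → 17.7830 [wait]  ⇒ S*(1)=-
t_0: node(0,0) S=100.0900 payoff=17.0500 vs cont=26.4543 → 26.4543 [wait]  ⇒ S*(0)=-

price = 26.4543
boundary = - - - 63.0441 73.5461 63.0441 73.5461 85.7976
tree:
26.4543
34.6644 17.7830
44.0305 24.8206 10.2971
54.0959 33.5247 15.5926 4.6310
63.0983 43.5939 22.9016 7.7871 1.2378
70.8152 54.0959 32.3725 12.8163 2.3846 0.0000
77.4302 63.0983 43.5939 20.4798 4.5939 0.0000 0.0000
83.1006 70.8152 54.0959 31.3424 8.8502 0.0000 0.0000 0.0000
87.9612 77.4302 63.0983 43.5939 17.0500 0.0000 0.0000 0.0000 0.0000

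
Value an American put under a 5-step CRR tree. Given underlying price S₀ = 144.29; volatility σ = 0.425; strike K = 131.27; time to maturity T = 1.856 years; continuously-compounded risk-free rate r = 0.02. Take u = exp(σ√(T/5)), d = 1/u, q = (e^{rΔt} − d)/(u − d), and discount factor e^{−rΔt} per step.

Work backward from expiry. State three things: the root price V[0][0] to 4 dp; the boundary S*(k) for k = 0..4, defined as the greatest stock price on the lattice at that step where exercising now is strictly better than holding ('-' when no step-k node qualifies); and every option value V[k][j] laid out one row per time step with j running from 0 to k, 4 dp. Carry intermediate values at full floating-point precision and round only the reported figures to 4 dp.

price = 24.3292
boundary = - - - 66.3548 85.9661
tree:
24.3292
34.9714 11.7174
48.6618 18.8082 3.2399
64.9152 29.5909 5.9331 0.0000
80.0526 45.3039 10.8650 0.0000 0.0000
91.7367 64.9152 19.8966 0.0000 0.0000 0.0000

Δt=0.37120  u=1.29555  d=0.77187  q=0.44985  discount=0.99260
step 5 (expiry): payoffs max(K−S,0) = 91.7367 64.9152 19.8966 0.0000 0.0000 0.0000
step 4: (k=4,j=0): S=51.2174, (K−S)⁺=80.0526, hold=79.0816 ⇒ V=80.0526 exercise | (k=4,j=1): S=85.9661, (K−S)⁺=45.3039, hold=44.3330 ⇒ V=45.3039 exercise | (k=4,j=2): S=144.2900, (K−S)⁺=0.0000, hold=10.8650 ⇒ V=10.8650 continue | (k=4,j=3): S=242.1840, (K−S)⁺=0.0000, hold=0.0000 ⇒ V=0.0000 continue | (k=4,j=4): S=406.4945, (K−S)⁺=0.0000, hold=0.0000 ⇒ V=0.0000 continue  boundary S*=85.9661
step 3: (k=3,j=0): S=66.3548, (K−S)⁺=64.9152, hold=63.9442 ⇒ V=64.9152 exercise | (k=3,j=1): S=111.3734, (K−S)⁺=19.8966, hold=29.5909 ⇒ V=29.5909 continue | (k=3,j=2): S=186.9351, (K−S)⁺=0.0000, hold=5.9331 ⇒ V=5.9331 continue | (k=3,j=3): S=313.7618, (K−S)⁺=0.0000, hold=0.0000 ⇒ V=0.0000 continue  boundary S*=66.3548
step 2: (k=2,j=0): S=85.9661, (K−S)⁺=45.3039, hold=48.6618 ⇒ V=48.6618 continue | (k=2,j=1): S=144.2900, (K−S)⁺=0.0000, hold=18.8082 ⇒ V=18.8082 continue | (k=2,j=2): S=242.1840, (K−S)⁺=0.0000, hold=3.2399 ⇒ V=3.2399 continue  boundary S*=-
step 1: (k=1,j=0): S=111.3734, (K−S)⁺=19.8966, hold=34.9714 ⇒ V=34.9714 continue | (k=1,j=1): S=186.9351, (K−S)⁺=0.0000, hold=11.7174 ⇒ V=11.7174 continue  boundary S*=-
step 0: (k=0,j=0): S=144.2900, (K−S)⁺=0.0000, hold=24.3292 ⇒ V=24.3292 continue  boundary S*=-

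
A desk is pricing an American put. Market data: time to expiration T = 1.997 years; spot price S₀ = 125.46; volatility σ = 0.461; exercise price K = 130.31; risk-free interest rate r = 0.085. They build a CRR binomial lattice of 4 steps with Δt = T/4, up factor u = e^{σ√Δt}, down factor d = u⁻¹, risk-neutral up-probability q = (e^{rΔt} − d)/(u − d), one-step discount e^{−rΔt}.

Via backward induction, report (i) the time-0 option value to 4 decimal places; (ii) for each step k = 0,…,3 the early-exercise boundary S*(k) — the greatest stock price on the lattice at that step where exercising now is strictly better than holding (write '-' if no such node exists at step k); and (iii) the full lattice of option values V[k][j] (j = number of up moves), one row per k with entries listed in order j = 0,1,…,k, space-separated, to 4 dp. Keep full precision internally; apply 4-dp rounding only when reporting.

price = 25.6064
boundary = - - 65.4001 90.5820
tree:
25.6064
41.6931 10.7916
64.9099 20.7356 1.1832
83.0912 39.7280 2.3956 0.0000
96.2181 64.9099 4.8500 0.0000 0.0000

params: Δt=0.49925 u=1.38504 d=0.72200 q=0.48466 e^(-rΔt)=0.95845
t_4 payoffs: 96.2181 64.9099 4.8500 0.0000 0.0000
t_3: node(3,0) S=47.2188 payoff=83.0912 vs cont=77.6770 → 83.0912 [stop]  node(3,1) S=90.5820 payoff=39.7280 vs cont=34.3138 → 39.7280 [stop]  node(3,2) S=173.7676 payoff=0.0000 vs cont=2.3956 → 2.3956 [wait]  node(3,3) S=333.3463 payoff=0.0000 vs cont=0.0000 → 0.0000 [wait]  ⇒ S*(3)=90.5820
t_2: node(2,0) S=65.4001 payoff=64.9099 vs cont=59.4957 → 64.9099 [stop]  node(2,1) S=125.4600 payoff=4.8500 vs cont=20.7356 → 20.7356 [wait]  node(2,2) S=240.6757 payoff=0.0000 vs cont=1.1832 → 1.1832 [wait]  ⇒ S*(2)=65.4001
t_1: node(1,0) S=90.5820 payoff=39.7280 vs cont=41.6931 → 41.6931 [wait]  node(1,1) S=173.7676 payoff=0.0000 vs cont=10.7916 → 10.7916 [wait]  ⇒ S*(1)=-
t_0: node(0,0) S=125.4600 payoff=4.8500 vs cont=25.6064 → 25.6064 [wait]  ⇒ S*(0)=-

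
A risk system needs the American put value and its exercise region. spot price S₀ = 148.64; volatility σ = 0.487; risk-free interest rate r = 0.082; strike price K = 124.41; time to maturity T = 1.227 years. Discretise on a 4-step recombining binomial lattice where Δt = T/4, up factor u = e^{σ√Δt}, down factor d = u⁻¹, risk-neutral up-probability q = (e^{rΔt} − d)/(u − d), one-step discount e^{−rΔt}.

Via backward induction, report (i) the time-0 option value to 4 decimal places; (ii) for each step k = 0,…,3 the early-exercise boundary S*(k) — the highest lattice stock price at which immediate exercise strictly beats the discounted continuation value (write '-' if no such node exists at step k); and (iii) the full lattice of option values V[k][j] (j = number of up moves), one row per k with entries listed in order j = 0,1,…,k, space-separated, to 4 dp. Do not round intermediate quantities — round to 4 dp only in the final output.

Δt=0.30675  u=1.30960  d=0.76359  q=0.47963  discount=0.97516
step 4 (expiry): payoffs max(K−S,0) = 73.8770 37.7427 0.0000 0.0000 0.0000
step 3: (k=3,j=0): S=66.1783, (K−S)⁺=58.2317, hold=55.1414 ⇒ V=58.2317 exercise | (k=3,j=1): S=113.4999, (K−S)⁺=10.9101, hold=19.1524 ⇒ V=19.1524 continue | (k=3,j=2): S=194.6596, (K−S)⁺=0.0000, hold=0.0000 ⇒ V=0.0000 continue | (k=3,j=3): S=333.8535, (K−S)⁺=0.0000, hold=0.0000 ⇒ V=0.0000 continue  boundary S*=66.1783
step 2: (k=2,j=0): S=86.6673, (K−S)⁺=37.7427, hold=38.5074 ⇒ V=38.5074 continue | (k=2,j=1): S=148.6400, (K−S)⁺=0.0000, hold=9.7189 ⇒ V=9.7189 continue | (k=2,j=2): S=254.9270, (K−S)⁺=0.0000, hold=0.0000 ⇒ V=0.0000 continue  boundary S*=-
step 1: (k=1,j=0): S=113.4999, (K−S)⁺=10.9101, hold=24.0861 ⇒ V=24.0861 continue | (k=1,j=1): S=194.6596, (K−S)⁺=0.0000, hold=4.9318 ⇒ V=4.9318 continue  boundary S*=-
step 0: (k=0,j=0): S=148.6400, (K−S)⁺=0.0000, hold=14.5291 ⇒ V=14.5291 continue  boundary S*=-

price = 14.5291
boundary = - - - 66.1783
tree:
14.5291
24.0861 4.9318
38.5074 9.7189 0.0000
58.2317 19.1524 0.0000 0.0000
73.8770 37.7427 0.0000 0.0000 0.0000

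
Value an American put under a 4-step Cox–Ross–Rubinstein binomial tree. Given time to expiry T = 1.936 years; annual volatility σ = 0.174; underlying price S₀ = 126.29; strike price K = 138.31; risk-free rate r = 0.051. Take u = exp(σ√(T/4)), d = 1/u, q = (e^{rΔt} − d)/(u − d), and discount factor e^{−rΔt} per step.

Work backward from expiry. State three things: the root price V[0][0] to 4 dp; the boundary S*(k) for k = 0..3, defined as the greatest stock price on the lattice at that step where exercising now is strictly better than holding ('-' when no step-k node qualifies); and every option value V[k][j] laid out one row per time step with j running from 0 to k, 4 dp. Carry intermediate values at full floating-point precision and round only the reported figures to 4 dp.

price = 14.8814
boundary = - 111.8914 99.1344 111.8914
tree:
14.8814
26.4186 6.9243
39.1756 13.8119 2.0885
50.4781 26.4186 5.0104 0.0000
60.4920 39.1756 12.0200 0.0000 0.0000

Δt=0.48400  u=1.12868  d=0.88599  q=0.57275  discount=0.97562
step 4 (expiry): payoffs max(K−S,0) = 60.4920 39.1756 12.0200 0.0000 0.0000
step 3: (k=3,j=0): S=87.8319, (K−S)⁺=50.4781, hold=47.1058 ⇒ V=50.4781 exercise | (k=3,j=1): S=111.8914, (K−S)⁺=26.4186, hold=23.0463 ⇒ V=26.4186 exercise | (k=3,j=2): S=142.5415, (K−S)⁺=0.0000, hold=5.0104 ⇒ V=5.0104 continue | (k=3,j=3): S=181.5874, (K−S)⁺=0.0000, hold=0.0000 ⇒ V=0.0000 continue  boundary S*=111.8914
step 2: (k=2,j=0): S=99.1344, (K−S)⁺=39.1756, hold=35.8033 ⇒ V=39.1756 exercise | (k=2,j=1): S=126.2900, (K−S)⁺=12.0200, hold=13.8119 ⇒ V=13.8119 continue | (k=2,j=2): S=160.8842, (K−S)⁺=0.0000, hold=2.0885 ⇒ V=2.0885 continue  boundary S*=99.1344
step 1: (k=1,j=0): S=111.8914, (K−S)⁺=26.4186, hold=24.0476 ⇒ V=26.4186 exercise | (k=1,j=1): S=142.5415, (K−S)⁺=0.0000, hold=6.9243 ⇒ V=6.9243 continue  boundary S*=111.8914
step 0: (k=0,j=0): S=126.2900, (K−S)⁺=12.0200, hold=14.8814 ⇒ V=14.8814 continue  boundary S*=-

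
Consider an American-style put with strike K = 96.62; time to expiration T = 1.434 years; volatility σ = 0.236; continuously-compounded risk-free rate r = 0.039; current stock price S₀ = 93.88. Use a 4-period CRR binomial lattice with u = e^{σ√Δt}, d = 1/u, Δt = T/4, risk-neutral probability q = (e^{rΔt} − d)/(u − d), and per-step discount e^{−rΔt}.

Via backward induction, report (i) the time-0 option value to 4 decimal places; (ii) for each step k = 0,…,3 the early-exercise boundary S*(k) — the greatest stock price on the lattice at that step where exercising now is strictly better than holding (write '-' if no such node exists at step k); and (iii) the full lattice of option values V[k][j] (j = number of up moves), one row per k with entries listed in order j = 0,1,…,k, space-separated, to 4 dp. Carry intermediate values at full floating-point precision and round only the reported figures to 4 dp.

price = 9.9287
boundary = - - 70.7681 81.5089
tree:
9.9287
16.3879 4.1027
25.8519 7.9018 0.6283
35.1774 15.1111 1.3121 0.0000
43.2740 25.8519 2.7400 0.0000 0.0000

params: Δt=0.35850 u=1.15178 d=0.86822 q=0.51439 e^(-rΔt)=0.98612
t_4 payoffs: 43.2740 25.8519 2.7400 0.0000 0.0000
t_3: node(3,0) S=61.4426 payoff=35.1774 vs cont=33.8359 → 35.1774 [stop]  node(3,1) S=81.5089 payoff=15.1111 vs cont=13.7696 → 15.1111 [stop]  node(3,2) S=108.1287 payoff=0.0000 vs cont=1.3121 → 1.3121 [wait]  node(3,3) S=143.4421 payoff=0.0000 vs cont=0.0000 → 0.0000 [wait]  ⇒ S*(3)=81.5089
t_2: node(2,0) S=70.7681 payoff=25.8519 vs cont=24.5104 → 25.8519 [stop]  node(2,1) S=93.8800 payoff=2.7400 vs cont=7.9018 → 7.9018 [wait]  node(2,2) S=124.5400 payoff=0.0000 vs cont=0.6283 → 0.6283 [wait]  ⇒ S*(2)=70.7681
t_1: node(1,0) S=81.5089 payoff=15.1111 vs cont=16.3879 → 16.3879 [wait]  node(1,1) S=108.1287 payoff=0.0000 vs cont=4.1027 → 4.1027 [wait]  ⇒ S*(1)=-
t_0: node(0,0) S=93.8800 payoff=2.7400 vs cont=9.9287 → 9.9287 [wait]  ⇒ S*(0)=-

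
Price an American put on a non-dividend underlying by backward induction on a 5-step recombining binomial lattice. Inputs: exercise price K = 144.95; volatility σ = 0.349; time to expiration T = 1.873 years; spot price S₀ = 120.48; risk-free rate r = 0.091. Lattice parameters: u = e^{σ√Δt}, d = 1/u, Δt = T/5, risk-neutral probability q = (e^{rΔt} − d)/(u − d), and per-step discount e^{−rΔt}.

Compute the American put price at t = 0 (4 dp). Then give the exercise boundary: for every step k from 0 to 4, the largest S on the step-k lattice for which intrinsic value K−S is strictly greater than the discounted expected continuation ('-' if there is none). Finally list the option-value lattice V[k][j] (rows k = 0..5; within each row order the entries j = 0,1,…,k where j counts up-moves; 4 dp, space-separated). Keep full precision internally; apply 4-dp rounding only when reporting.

params: Δt=0.37460 u=1.23813 d=0.80767 q=0.52736 e^(-rΔt)=0.96649
t_5 payoffs: 103.5424 81.4734 47.6421 0.0000 0.0000 0.0000
t_4: node(4,0) S=51.2681 payoff=93.6819 vs cont=88.8241 → 93.6819 [stop]  node(4,1) S=78.5925 payoff=66.3575 vs cont=61.4997 → 66.3575 [stop]  node(4,2) S=120.4800 payoff=24.4700 vs cont=21.7631 → 24.4700 [stop]  node(4,3) S=184.6924 payoff=0.0000 vs cont=0.0000 → 0.0000 [wait]  node(4,4) S=283.1282 payoff=0.0000 vs cont=0.0000 → 0.0000 [wait]  ⇒ S*(4)=120.4800
t_3: node(3,0) S=63.4766 payoff=81.4734 vs cont=76.6155 → 81.4734 [stop]  node(3,1) S=97.3079 payoff=47.6421 vs cont=42.7843 → 47.6421 [stop]  node(3,2) S=149.1702 payoff=0.0000 vs cont=11.1780 → 11.1780 [wait]  node(3,3) S=228.6736 payoff=0.0000 vs cont=0.0000 → 0.0000 [wait]  ⇒ S*(3)=97.3079
t_2: node(2,0) S=78.5925 payoff=66.3575 vs cont=61.4997 → 66.3575 [stop]  node(2,1) S=120.4800 payoff=24.4700 vs cont=27.4603 → 27.4603 [wait]  node(2,2) S=184.6924 payoff=0.0000 vs cont=5.1061 → 5.1061 [wait]  ⇒ S*(2)=78.5925
t_1: node(1,0) S=97.3079 payoff=47.6421 vs cont=44.3084 → 47.6421 [stop]  node(1,1) S=149.1702 payoff=0.0000 vs cont=15.1465 → 15.1465 [wait]  ⇒ S*(1)=97.3079
t_0: node(0,0) S=120.4800 payoff=24.4700 vs cont=29.4830 → 29.4830 [wait]  ⇒ S*(0)=-

price = 29.4830
boundary = - 97.3079 78.5925 97.3079 120.4800
tree:
29.4830
47.6421 15.1465
66.3575 27.4603 5.1061
81.4734 47.6421 11.1780 0.0000
93.6819 66.3575 24.4700 0.0000 0.0000
103.5424 81.4734 47.6421 0.0000 0.0000 0.0000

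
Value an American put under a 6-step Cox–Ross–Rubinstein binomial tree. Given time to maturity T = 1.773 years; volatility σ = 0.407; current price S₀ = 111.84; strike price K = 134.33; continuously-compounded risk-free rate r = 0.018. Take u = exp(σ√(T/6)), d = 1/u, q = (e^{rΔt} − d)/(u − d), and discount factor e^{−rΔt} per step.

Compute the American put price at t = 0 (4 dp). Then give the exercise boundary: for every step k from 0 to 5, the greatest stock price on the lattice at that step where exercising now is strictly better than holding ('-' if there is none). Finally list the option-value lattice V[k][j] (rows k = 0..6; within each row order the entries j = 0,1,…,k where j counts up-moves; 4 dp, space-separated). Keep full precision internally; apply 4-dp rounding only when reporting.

Δt=0.29550, u=1.24763, d=0.80152, q=0.45687, disc=e^(-rΔt)=0.99470
k=6 terminal: V=max(K-S,0) → 104.6759 88.1711 62.4801 22.4900 0.0000 0.0000 0.0000
k=5: j=0 S=36.9973 intr=97.3327 cont=96.6201 V=97.3327[EX]; j=1 S=57.5892 intr=76.7408 cont=76.0282 V=76.7408[EX]; j=2 S=89.6420 intr=44.6880 cont=43.9754 V=44.6880[EX]; j=3 S=139.5348 intr=0.0000 cont=12.1502 V=12.1502[hold]; j=4 S=217.1968 intr=0.0000 cont=0.0000 V=0.0000[hold]; j=5 S=338.0837 intr=0.0000 cont=0.0000 V=0.0000[hold]  S*(5)=89.6420
k=4: j=0 S=46.1589 intr=88.1711 cont=87.4585 V=88.1711[EX]; j=1 S=71.8499 intr=62.4801 cont=61.7675 V=62.4801[EX]; j=2 S=111.8400 intr=22.4900 cont=29.6643 V=29.6643[hold]; j=3 S=174.0877 intr=0.0000 cont=6.5642 V=6.5642[hold]; j=4 S=270.9810 intr=0.0000 cont=0.0000 V=0.0000[hold]  S*(4)=71.8499
k=3: j=0 S=57.5892 intr=76.7408 cont=76.0282 V=76.7408[EX]; j=1 S=89.6420 intr=44.6880 cont=47.2357 V=47.2357[hold]; j=2 S=139.5348 intr=0.0000 cont=19.0092 V=19.0092[hold]; j=3 S=217.1968 intr=0.0000 cont=3.5463 V=3.5463[hold]  S*(3)=57.5892
k=2: j=0 S=71.8499 intr=62.4801 cont=62.9253 V=62.9253[hold]; j=1 S=111.8400 intr=22.4900 cont=34.1577 V=34.1577[hold]; j=2 S=174.0877 intr=0.0000 cont=11.8813 V=11.8813[hold]  S*(2)=-
k=1: j=0 S=89.6420 intr=44.6880 cont=49.5182 V=49.5182[hold]; j=1 S=139.5348 intr=0.0000 cont=23.8531 V=23.8531[hold]  S*(1)=-
k=0: j=0 S=111.8400 intr=22.4900 cont=37.5922 V=37.5922[hold]  S*(0)=-

price = 37.5922
boundary = - - - 57.5892 71.8499 89.6420
tree:
37.5922
49.5182 23.8531
62.9253 34.1577 11.8813
76.7408 47.2357 19.0092 3.5463
88.1711 62.4801 29.6643 6.5642 0.0000
97.3327 76.7408 44.6880 12.1502 0.0000 0.0000
104.6759 88.1711 62.4801 22.4900 0.0000 0.0000 0.0000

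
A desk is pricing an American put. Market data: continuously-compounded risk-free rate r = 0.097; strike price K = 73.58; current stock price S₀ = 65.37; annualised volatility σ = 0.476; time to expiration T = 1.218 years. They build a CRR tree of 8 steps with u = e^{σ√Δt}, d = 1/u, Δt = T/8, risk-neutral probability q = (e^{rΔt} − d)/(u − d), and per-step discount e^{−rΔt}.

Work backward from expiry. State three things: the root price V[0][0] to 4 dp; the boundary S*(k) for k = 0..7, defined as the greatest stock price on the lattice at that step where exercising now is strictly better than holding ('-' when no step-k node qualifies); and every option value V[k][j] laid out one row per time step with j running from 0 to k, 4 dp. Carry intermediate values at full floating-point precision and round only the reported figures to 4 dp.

price = 15.3538
boundary = - - 45.0873 37.4448 45.0873 37.4448 45.0873 54.2896
tree:
15.3538
21.2372 9.7789
28.4927 14.4315 5.2990
36.1352 20.6478 8.4870 2.1871
42.4822 28.4927 13.2194 3.8863 0.5092
47.7534 36.1352 19.8697 6.7930 1.0204 0.0000
52.1311 42.4822 28.4927 11.6194 2.0447 0.0000 0.0000
55.7667 47.7534 36.1352 19.2904 4.0972 0.0000 0.0000 0.0000
58.7862 52.1311 42.4822 28.4927 8.2100 0.0000 0.0000 0.0000 0.0000

params: Δt=0.15225 u=1.20410 d=0.83050 q=0.49352 e^(-rΔt)=0.98534
t_8 payoffs: 58.7862 52.1311 42.4822 28.4927 8.2100 0.0000 0.0000 0.0000 0.0000
t_7: node(7,0) S=17.8133 payoff=55.7667 vs cont=54.6881 → 55.7667 [stop]  node(7,1) S=25.8266 payoff=47.7534 vs cont=46.6747 → 47.7534 [stop]  node(7,2) S=37.4448 payoff=36.1352 vs cont=35.0565 → 36.1352 [stop]  node(7,3) S=54.2896 payoff=19.2904 vs cont=18.2118 → 19.2904 [stop]  node(7,4) S=78.7119 payoff=0.0000 vs cont=4.0972 → 4.0972 [wait]  node(7,5) S=114.1209 payoff=0.0000 vs cont=0.0000 → 0.0000 [wait]  node(7,6) S=165.4586 payoff=0.0000 vs cont=0.0000 → 0.0000 [wait]  node(7,7) S=239.8909 payoff=0.0000 vs cont=0.0000 → 0.0000 [wait]  ⇒ S*(7)=54.2896
t_6: node(6,0) S=21.4489 payoff=52.1311 vs cont=51.0524 → 52.1311 [stop]  node(6,1) S=31.0978 payoff=42.4822 vs cont=41.4035 → 42.4822 [stop]  node(6,2) S=45.0873 payoff=28.4927 vs cont=27.4140 → 28.4927 [stop]  node(6,3) S=65.3700 payoff=8.2100 vs cont=11.6194 → 11.6194 [wait]  node(6,4) S=94.7770 payoff=0.0000 vs cont=2.0447 → 2.0447 [wait]  node(6,5) S=137.4128 payoff=0.0000 vs cont=0.0000 → 0.0000 [wait]  node(6,6) S=199.2285 payoff=0.0000 vs cont=0.0000 → 0.0000 [wait]  ⇒ S*(6)=45.0873
t_5: node(5,0) S=25.8266 payoff=47.7534 vs cont=46.6747 → 47.7534 [stop]  node(5,1) S=37.4448 payoff=36.1352 vs cont=35.0565 → 36.1352 [stop]  node(5,2) S=54.2896 payoff=19.2904 vs cont=19.8697 → 19.8697 [wait]  node(5,3) S=78.7119 payoff=0.0000 vs cont=6.7930 → 6.7930 [wait]  node(5,4) S=114.1209 payoff=0.0000 vs cont=1.0204 → 1.0204 [wait]  node(5,5) S=165.4586 payoff=0.0000 vs cont=0.0000 → 0.0000 [wait]  ⇒ S*(5)=37.4448
t_4: node(4,0) S=31.0978 payoff=42.4822 vs cont=41.4035 → 42.4822 [stop]  node(4,1) S=45.0873 payoff=28.4927 vs cont=27.6957 → 28.4927 [stop]  node(4,2) S=65.3700 payoff=8.2100 vs cont=13.2194 → 13.2194 [wait]  node(4,3) S=94.7770 payoff=0.0000 vs cont=3.8863 → 3.8863 [wait]  node(4,4) S=137.4128 payoff=0.0000 vs cont=0.5092 → 0.5092 [wait]  ⇒ S*(4)=45.0873
t_3: node(3,0) S=37.4448 payoff=36.1352 vs cont=35.0565 → 36.1352 [stop]  node(3,1) S=54.2896 payoff=19.2904 vs cont=20.6478 → 20.6478 [wait]  node(3,2) S=78.7119 payoff=0.0000 vs cont=8.4870 → 8.4870 [wait]  node(3,3) S=114.1209 payoff=0.0000 vs cont=2.1871 → 2.1871 [wait]  ⇒ S*(3)=37.4448
t_2: node(2,0) S=45.0873 payoff=28.4927 vs cont=28.0741 → 28.4927 [stop]  node(2,1) S=65.3700 payoff=8.2100 vs cont=14.4315 → 14.4315 [wait]  node(2,2) S=94.7770 payoff=0.0000 vs cont=5.2990 → 5.2990 [wait]  ⇒ S*(2)=45.0873
t_1: node(1,0) S=54.2896 payoff=19.2904 vs cont=21.2372 → 21.2372 [wait]  node(1,1) S=78.7119 payoff=0.0000 vs cont=9.7789 → 9.7789 [wait]  ⇒ S*(1)=-
t_0: node(0,0) S=65.3700 payoff=8.2100 vs cont=15.3538 → 15.3538 [wait]  ⇒ S*(0)=-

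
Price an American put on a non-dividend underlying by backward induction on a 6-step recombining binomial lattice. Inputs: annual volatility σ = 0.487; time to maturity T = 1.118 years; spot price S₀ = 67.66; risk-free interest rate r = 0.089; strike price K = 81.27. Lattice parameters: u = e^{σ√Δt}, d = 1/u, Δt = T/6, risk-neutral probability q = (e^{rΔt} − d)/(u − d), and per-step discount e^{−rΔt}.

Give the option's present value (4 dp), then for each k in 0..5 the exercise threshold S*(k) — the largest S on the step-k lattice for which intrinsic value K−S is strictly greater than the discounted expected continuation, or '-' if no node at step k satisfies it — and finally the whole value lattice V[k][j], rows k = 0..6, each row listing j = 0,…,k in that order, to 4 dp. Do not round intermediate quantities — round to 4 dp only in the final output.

price = 19.5277
boundary = - - 44.4362 36.0114 44.4362 54.8321
tree:
19.5277
27.3025 12.0121
36.8338 18.2043 5.9047
45.2586 26.5462 10.0461 1.7470
52.0862 36.8338 16.6258 3.4633 0.0000
57.6193 45.2586 26.4379 6.8655 0.0000 0.0000
62.1033 52.0862 36.8338 13.6100 0.0000 0.0000 0.0000

Δt=0.18633, u=1.23395, d=0.81041, q=0.48712, disc=e^(-rΔt)=0.98355
k=6 terminal: V=max(K-S,0) → 62.1033 52.0862 36.8338 13.6100 0.0000 0.0000 0.0000
k=5: j=0 S=23.6507 intr=57.6193 cont=56.2826 V=57.6193[EX]; j=1 S=36.0114 intr=45.2586 cont=43.9220 V=45.2586[EX]; j=2 S=54.8321 intr=26.4379 cont=25.1013 V=26.4379[EX]; j=3 S=83.4890 intr=0.0000 cont=6.8655 V=6.8655[hold]; j=4 S=127.1230 intr=0.0000 cont=0.0000 V=0.0000[hold]; j=5 S=193.5616 intr=0.0000 cont=0.0000 V=0.0000[hold]  S*(5)=54.8321
k=4: j=0 S=29.1838 intr=52.0862 cont=50.7495 V=52.0862[EX]; j=1 S=44.4362 intr=36.8338 cont=35.4971 V=36.8338[EX]; j=2 S=67.6600 intr=13.6100 cont=16.6258 V=16.6258[hold]; j=3 S=103.0213 intr=0.0000 cont=3.4633 V=3.4633[hold]; j=4 S=156.8634 intr=0.0000 cont=0.0000 V=0.0000[hold]  S*(4)=44.4362
k=3: j=0 S=36.0114 intr=45.2586 cont=43.9220 V=45.2586[EX]; j=1 S=54.8321 intr=26.4379 cont=26.5462 V=26.5462[hold]; j=2 S=83.4890 intr=0.0000 cont=10.0461 V=10.0461[hold]; j=3 S=127.1230 intr=0.0000 cont=1.7470 V=1.7470[hold]  S*(3)=36.0114
k=2: j=0 S=44.4362 intr=36.8338 cont=35.5490 V=36.8338[EX]; j=1 S=67.6600 intr=13.6100 cont=18.2043 V=18.2043[hold]; j=2 S=103.0213 intr=0.0000 cont=5.9047 V=5.9047[hold]  S*(2)=44.4362
k=1: j=0 S=54.8321 intr=26.4379 cont=27.3025 V=27.3025[hold]; j=1 S=83.4890 intr=0.0000 cont=12.0121 V=12.0121[hold]  S*(1)=-
k=0: j=0 S=67.6600 intr=13.6100 cont=19.5277 V=19.5277[hold]  S*(0)=-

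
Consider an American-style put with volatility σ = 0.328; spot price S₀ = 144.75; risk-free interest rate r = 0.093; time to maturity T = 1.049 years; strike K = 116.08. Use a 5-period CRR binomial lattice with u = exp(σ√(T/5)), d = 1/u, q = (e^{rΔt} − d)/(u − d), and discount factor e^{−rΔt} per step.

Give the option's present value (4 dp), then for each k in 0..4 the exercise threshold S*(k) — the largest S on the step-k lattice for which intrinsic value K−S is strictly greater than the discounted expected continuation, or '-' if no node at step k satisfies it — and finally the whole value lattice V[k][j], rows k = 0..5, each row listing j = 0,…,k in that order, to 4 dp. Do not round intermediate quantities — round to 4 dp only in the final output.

price = 4.0702
boundary = - - - 92.2311 79.3652
tree:
4.0702
7.5645 1.0963
13.6898 2.3677 0.0000
23.8489 5.1133 0.0000 0.0000
36.7148 11.0430 0.0000 0.0000 0.0000
47.7859 23.8489 0.0000 0.0000 0.0000 0.0000

Δt=0.20980  u=1.16211  d=0.86050  q=0.52784  discount=0.98068
step 5 (expiry): payoffs max(K−S,0) = 47.7859 23.8489 0.0000 0.0000 0.0000 0.0000
step 4: (k=4,j=0): S=79.3652, (K−S)⁺=36.7148, hold=34.4718 ⇒ V=36.7148 exercise | (k=4,j=1): S=107.1826, (K−S)⁺=8.8974, hold=11.0430 ⇒ V=11.0430 continue | (k=4,j=2): S=144.7500, (K−S)⁺=0.0000, hold=0.0000 ⇒ V=0.0000 continue | (k=4,j=3): S=195.4847, (K−S)⁺=0.0000, hold=0.0000 ⇒ V=0.0000 continue | (k=4,j=4): S=264.0017, (K−S)⁺=0.0000, hold=0.0000 ⇒ V=0.0000 continue  boundary S*=79.3652
step 3: (k=3,j=0): S=92.2311, (K−S)⁺=23.8489, hold=22.7166 ⇒ V=23.8489 exercise | (k=3,j=1): S=124.5580, (K−S)⁺=0.0000, hold=5.1133 ⇒ V=5.1133 continue | (k=3,j=2): S=168.2154, (K−S)⁺=0.0000, hold=0.0000 ⇒ V=0.0000 continue | (k=3,j=3): S=227.1746, (K−S)⁺=0.0000, hold=0.0000 ⇒ V=0.0000 continue  boundary S*=92.2311
step 2: (k=2,j=0): S=107.1826, (K−S)⁺=8.8974, hold=13.6898 ⇒ V=13.6898 continue | (k=2,j=1): S=144.7500, (K−S)⁺=0.0000, hold=2.3677 ⇒ V=2.3677 continue | (k=2,j=2): S=195.4847, (K−S)⁺=0.0000, hold=0.0000 ⇒ V=0.0000 continue  boundary S*=-
step 1: (k=1,j=0): S=124.5580, (K−S)⁺=0.0000, hold=7.5645 ⇒ V=7.5645 continue | (k=1,j=1): S=168.2154, (K−S)⁺=0.0000, hold=1.0963 ⇒ V=1.0963 continue  boundary S*=-
step 0: (k=0,j=0): S=144.7500, (K−S)⁺=0.0000, hold=4.0702 ⇒ V=4.0702 continue  boundary S*=-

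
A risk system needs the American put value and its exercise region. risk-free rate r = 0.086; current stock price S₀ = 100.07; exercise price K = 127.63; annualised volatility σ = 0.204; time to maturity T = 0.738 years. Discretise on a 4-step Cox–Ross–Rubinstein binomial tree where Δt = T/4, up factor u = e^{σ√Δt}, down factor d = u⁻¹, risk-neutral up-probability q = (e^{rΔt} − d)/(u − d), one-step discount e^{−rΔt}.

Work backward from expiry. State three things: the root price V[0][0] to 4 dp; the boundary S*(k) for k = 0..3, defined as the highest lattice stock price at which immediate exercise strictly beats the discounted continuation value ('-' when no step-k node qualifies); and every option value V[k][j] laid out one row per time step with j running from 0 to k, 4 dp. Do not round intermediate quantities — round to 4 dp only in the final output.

Δt=0.18450, u=1.09158, d=0.91610, q=0.56925, disc=e^(-rΔt)=0.98426
k=4 terminal: V=max(K-S,0) → 57.1471 43.6465 27.5600 8.3922 0.0000
k=3: j=0 S=76.9376 intr=50.6924 cont=48.6833 V=50.6924[EX]; j=1 S=91.6746 intr=35.9554 cont=33.9463 V=35.9554[EX]; j=2 S=109.2343 intr=18.3957 cont=16.3866 V=18.3957[EX]; j=3 S=130.1575 intr=0.0000 cont=3.5580 V=3.5580[hold]  S*(3)=109.2343
k=2: j=0 S=83.9835 intr=43.6465 cont=41.6374 V=43.6465[EX]; j=1 S=100.0700 intr=27.5600 cont=25.5509 V=27.5600[EX]; j=2 S=119.2378 intr=8.3922 cont=9.7927 V=9.7927[hold]  S*(2)=100.0700
k=1: j=0 S=91.6746 intr=35.9554 cont=33.9463 V=35.9554[EX]; j=1 S=109.2343 intr=18.3957 cont=17.1713 V=18.3957[EX]  S*(1)=109.2343
k=0: j=0 S=100.0700 intr=27.5600 cont=25.5509 V=27.5600[EX]  S*(0)=100.0700

price = 27.5600
boundary = 100.0700 109.2343 100.0700 109.2343
tree:
27.5600
35.9554 18.3957
43.6465 27.5600 9.7927
50.6924 35.9554 18.3957 3.5580
57.1471 43.6465 27.5600 8.3922 0.0000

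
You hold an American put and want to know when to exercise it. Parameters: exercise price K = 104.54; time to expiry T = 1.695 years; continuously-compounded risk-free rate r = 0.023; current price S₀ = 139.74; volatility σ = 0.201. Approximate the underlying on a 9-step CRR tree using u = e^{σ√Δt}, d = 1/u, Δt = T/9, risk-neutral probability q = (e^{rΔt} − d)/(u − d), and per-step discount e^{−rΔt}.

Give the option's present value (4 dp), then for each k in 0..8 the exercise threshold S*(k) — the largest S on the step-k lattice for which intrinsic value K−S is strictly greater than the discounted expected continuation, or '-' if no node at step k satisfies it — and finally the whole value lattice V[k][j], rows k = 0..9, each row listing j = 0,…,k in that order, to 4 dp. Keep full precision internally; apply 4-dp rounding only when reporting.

price = 1.4916
boundary = - - - - - - 82.7986 75.8822 82.7986
tree:
1.4916
2.4889 0.5192
4.0735 0.9450 0.1031
6.5128 1.6990 0.2083 0.0000
10.1180 3.0077 0.4210 0.0000 0.0000
15.1673 5.2174 0.8508 0.0000 0.0000 0.0000
21.7414 8.8040 1.7195 0.0000 0.0000 0.0000 0.0000
28.6578 14.2754 3.4751 0.0000 0.0000 0.0000 0.0000 0.0000
34.9964 21.7414 7.0234 0.0000 0.0000 0.0000 0.0000 0.0000 0.0000
40.8056 28.6578 14.1946 0.0000 0.0000 0.0000 0.0000 0.0000 0.0000 0.0000

Δt=0.18833  u=1.09115  d=0.91647  q=0.50306  discount=0.99568
step 9 (expiry): payoffs max(K−S,0) = 40.8056 28.6578 14.1946 0.0000 0.0000 0.0000 0.0000 0.0000 0.0000 0.0000
step 8: (k=8,j=0): S=69.5436, (K−S)⁺=34.9964, hold=34.5446 ⇒ V=34.9964 exercise | (k=8,j=1): S=82.7986, (K−S)⁺=21.7414, hold=21.2896 ⇒ V=21.7414 exercise | (k=8,j=2): S=98.5800, (K−S)⁺=5.9600, hold=7.0234 ⇒ V=7.0234 continue | (k=8,j=3): S=117.3694, (K−S)⁺=0.0000, hold=0.0000 ⇒ V=0.0000 continue | (k=8,j=4): S=139.7400, (K−S)⁺=0.0000, hold=0.0000 ⇒ V=0.0000 continue | (k=8,j=5): S=166.3745, (K−S)⁺=0.0000, hold=0.0000 ⇒ V=0.0000 continue | (k=8,j=6): S=198.0855, (K−S)⁺=0.0000, hold=0.0000 ⇒ V=0.0000 continue | (k=8,j=7): S=235.8406, (K−S)⁺=0.0000, hold=0.0000 ⇒ V=0.0000 continue | (k=8,j=8): S=280.7918, (K−S)⁺=0.0000, hold=0.0000 ⇒ V=0.0000 continue  boundary S*=82.7986
step 7: (k=7,j=0): S=75.8822, (K−S)⁺=28.6578, hold=28.2059 ⇒ V=28.6578 exercise | (k=7,j=1): S=90.3454, (K−S)⁺=14.1946, hold=14.2754 ⇒ V=14.2754 continue | (k=7,j=2): S=107.5652, (K−S)⁺=0.0000, hold=3.4751 ⇒ V=3.4751 continue | (k=7,j=3): S=128.0672, (K−S)⁺=0.0000, hold=0.0000 ⇒ V=0.0000 continue | (k=7,j=4): S=152.4768, (K−S)⁺=0.0000, hold=0.0000 ⇒ V=0.0000 continue | (k=7,j=5): S=181.5389, (K−S)⁺=0.0000, hold=0.0000 ⇒ V=0.0000 continue | (k=7,j=6): S=216.1402, (K−S)⁺=0.0000, hold=0.0000 ⇒ V=0.0000 continue | (k=7,j=7): S=257.3366, (K−S)⁺=0.0000, hold=0.0000 ⇒ V=0.0000 continue  boundary S*=75.8822
step 6: (k=6,j=0): S=82.7986, (K−S)⁺=21.7414, hold=21.3300 ⇒ V=21.7414 exercise | (k=6,j=1): S=98.5800, (K−S)⁺=5.9600, hold=8.8040 ⇒ V=8.8040 continue | (k=6,j=2): S=117.3694, (K−S)⁺=0.0000, hold=1.7195 ⇒ V=1.7195 continue | (k=6,j=3): S=139.7400, (K−S)⁺=0.0000, hold=0.0000 ⇒ V=0.0000 continue | (k=6,j=4): S=166.3745, (K−S)⁺=0.0000, hold=0.0000 ⇒ V=0.0000 continue | (k=6,j=5): S=198.0855, (K−S)⁺=0.0000, hold=0.0000 ⇒ V=0.0000 continue | (k=6,j=6): S=235.8406, (K−S)⁺=0.0000, hold=0.0000 ⇒ V=0.0000 continue  boundary S*=82.7986
step 5: (k=5,j=0): S=90.3454, (K−S)⁺=14.1946, hold=15.1673 ⇒ V=15.1673 continue | (k=5,j=1): S=107.5652, (K−S)⁺=0.0000, hold=5.2174 ⇒ V=5.2174 continue | (k=5,j=2): S=128.0672, (K−S)⁺=0.0000, hold=0.8508 ⇒ V=0.8508 continue | (k=5,j=3): S=152.4768, (K−S)⁺=0.0000, hold=0.0000 ⇒ V=0.0000 continue | (k=5,j=4): S=181.5389, (K−S)⁺=0.0000, hold=0.0000 ⇒ V=0.0000 continue | (k=5,j=5): S=216.1402, (K−S)⁺=0.0000, hold=0.0000 ⇒ V=0.0000 continue  boundary S*=-
step 4: (k=4,j=0): S=98.5800, (K−S)⁺=5.9600, hold=10.1180 ⇒ V=10.1180 continue | (k=4,j=1): S=117.3694, (K−S)⁺=0.0000, hold=3.0077 ⇒ V=3.0077 continue | (k=4,j=2): S=139.7400, (K−S)⁺=0.0000, hold=0.4210 ⇒ V=0.4210 continue | (k=4,j=3): S=166.3745, (K−S)⁺=0.0000, hold=0.0000 ⇒ V=0.0000 continue | (k=4,j=4): S=198.0855, (K−S)⁺=0.0000, hold=0.0000 ⇒ V=0.0000 continue  boundary S*=-
step 3: (k=3,j=0): S=107.5652, (K−S)⁺=0.0000, hold=6.5128 ⇒ V=6.5128 continue | (k=3,j=1): S=128.0672, (K−S)⁺=0.0000, hold=1.6990 ⇒ V=1.6990 continue | (k=3,j=2): S=152.4768, (K−S)⁺=0.0000, hold=0.2083 ⇒ V=0.2083 continue | (k=3,j=3): S=181.5389, (K−S)⁺=0.0000, hold=0.0000 ⇒ V=0.0000 continue  boundary S*=-
step 2: (k=2,j=0): S=117.3694, (K−S)⁺=0.0000, hold=4.0735 ⇒ V=4.0735 continue | (k=2,j=1): S=139.7400, (K−S)⁺=0.0000, hold=0.9450 ⇒ V=0.9450 continue | (k=2,j=2): S=166.3745, (K−S)⁺=0.0000, hold=0.1031 ⇒ V=0.1031 continue  boundary S*=-
step 1: (k=1,j=0): S=128.0672, (K−S)⁺=0.0000, hold=2.4889 ⇒ V=2.4889 continue | (k=1,j=1): S=152.4768, (K−S)⁺=0.0000, hold=0.5192 ⇒ V=0.5192 continue  boundary S*=-
step 0: (k=0,j=0): S=139.7400, (K−S)⁺=0.0000, hold=1.4916 ⇒ V=1.4916 continue  boundary S*=-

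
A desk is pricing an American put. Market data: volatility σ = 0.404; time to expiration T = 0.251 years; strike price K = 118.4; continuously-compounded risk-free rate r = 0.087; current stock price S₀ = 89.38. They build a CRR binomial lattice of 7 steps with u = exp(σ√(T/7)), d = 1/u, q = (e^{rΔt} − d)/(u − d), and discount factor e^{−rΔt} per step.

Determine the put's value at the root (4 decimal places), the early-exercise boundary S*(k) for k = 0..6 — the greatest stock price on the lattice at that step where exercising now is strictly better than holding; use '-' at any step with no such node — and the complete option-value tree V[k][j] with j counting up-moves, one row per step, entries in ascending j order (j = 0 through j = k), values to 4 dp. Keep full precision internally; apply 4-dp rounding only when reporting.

Δt=0.03586, u=1.07950, d=0.92635, q=0.50128, disc=e^(-rΔt)=0.99689
k=7 terminal: V=max(K-S,0) → 66.0795 57.4295 47.3494 35.6027 21.9140 5.9621 0.0000 0.0000
k=6: j=0 S=56.4801 intr=61.9199 cont=61.5511 V=61.9199[EX]; j=1 S=65.8179 intr=52.5821 cont=52.2133 V=52.5821[EX]; j=2 S=76.6994 intr=41.7006 cont=41.3318 V=41.7006[EX]; j=3 S=89.3800 intr=29.0200 cont=28.6512 V=29.0200[EX]; j=4 S=104.1570 intr=14.2430 cont=13.8742 V=14.2430[EX]; j=5 S=121.3771 intr=0.0000 cont=2.9641 V=2.9641[hold]; j=6 S=141.4442 intr=0.0000 cont=0.0000 V=0.0000[hold]  S*(6)=104.1570
k=5: j=0 S=60.9705 intr=57.4295 cont=57.0607 V=57.4295[EX]; j=1 S=71.0506 intr=47.3494 cont=46.9806 V=47.3494[EX]; j=2 S=82.7973 intr=35.6027 cont=35.2339 V=35.6027[EX]; j=3 S=96.4860 intr=21.9140 cont=21.5452 V=21.9140[EX]; j=4 S=112.4379 intr=5.9621 cont=8.5623 V=8.5623[hold]; j=5 S=131.0270 intr=0.0000 cont=1.4737 V=1.4737[hold]  S*(5)=96.4860
k=4: j=0 S=65.8179 intr=52.5821 cont=52.2133 V=52.5821[EX]; j=1 S=76.6994 intr=41.7006 cont=41.3318 V=41.7006[EX]; j=2 S=89.3800 intr=29.0200 cont=28.6512 V=29.0200[EX]; j=3 S=104.1570 intr=14.2430 cont=15.1736 V=15.1736[hold]; j=4 S=121.3771 intr=0.0000 cont=4.9933 V=4.9933[hold]  S*(4)=89.3800
k=3: j=0 S=71.0506 intr=47.3494 cont=46.9806 V=47.3494[EX]; j=1 S=82.7973 intr=35.6027 cont=35.2339 V=35.6027[EX]; j=2 S=96.4860 intr=21.9140 cont=22.0102 V=22.0102[hold]; j=3 S=112.4379 intr=5.9621 cont=10.0390 V=10.0390[hold]  S*(3)=82.7973
k=2: j=0 S=76.6994 intr=41.7006 cont=41.3318 V=41.7006[EX]; j=1 S=89.3800 intr=29.0200 cont=28.6993 V=29.0200[EX]; j=2 S=104.1570 intr=14.2430 cont=15.9594 V=15.9594[hold]  S*(2)=89.3800
k=1: j=0 S=82.7973 intr=35.6027 cont=35.2339 V=35.6027[EX]; j=1 S=96.4860 intr=21.9140 cont=22.4029 V=22.4029[hold]  S*(1)=82.7973
k=0: j=0 S=89.3800 intr=29.0200 cont=28.8956 V=29.0200[EX]  S*(0)=89.3800

price = 29.0200
boundary = 89.3800 82.7973 89.3800 82.7973 89.3800 96.4860 104.1570
tree:
29.0200
35.6027 22.4029
41.7006 29.0200 15.9594
47.3494 35.6027 22.0102 10.0390
52.5821 41.7006 29.0200 15.1736 4.9933
57.4295 47.3494 35.6027 21.9140 8.5623 1.4737
61.9199 52.5821 41.7006 29.0200 14.2430 2.9641 0.0000
66.0795 57.4295 47.3494 35.6027 21.9140 5.9621 0.0000 0.0000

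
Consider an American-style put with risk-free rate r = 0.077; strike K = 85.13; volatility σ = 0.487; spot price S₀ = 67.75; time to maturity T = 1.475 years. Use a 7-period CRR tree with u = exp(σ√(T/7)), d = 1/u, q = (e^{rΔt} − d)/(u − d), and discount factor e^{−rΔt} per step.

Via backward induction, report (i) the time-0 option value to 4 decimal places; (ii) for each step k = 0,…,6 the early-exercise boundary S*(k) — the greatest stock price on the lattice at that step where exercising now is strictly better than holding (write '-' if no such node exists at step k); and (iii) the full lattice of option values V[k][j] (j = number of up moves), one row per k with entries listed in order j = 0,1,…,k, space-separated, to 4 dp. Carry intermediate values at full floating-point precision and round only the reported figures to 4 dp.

price = 23.0819
boundary = - - 43.3247 54.1779 43.3247 54.1779 67.7500
tree:
23.0819
31.6262 14.6342
41.8053 21.7029 7.4937
50.4843 30.9521 12.4467 2.3965
57.4248 41.8053 20.0635 4.6393 0.0544
62.9748 50.4843 30.9521 8.9800 0.1065 0.0000
67.4131 57.4248 41.8053 17.3800 0.2085 0.0000 0.0000
70.9622 62.9748 50.4843 30.9521 0.4080 0.0000 0.0000 0.0000

params: Δt=0.21071 u=1.25051 d=0.79967 q=0.48063 e^(-rΔt)=0.98391
t_7 payoffs: 70.9622 62.9748 50.4843 30.9521 0.4080 0.0000 0.0000 0.0000
t_6: node(6,0) S=17.7169 payoff=67.4131 vs cont=66.0430 → 67.4131 [stop]  node(6,1) S=27.7052 payoff=57.4248 vs cont=56.0547 → 57.4248 [stop]  node(6,2) S=43.3247 payoff=41.8053 vs cont=40.4352 → 41.8053 [stop]  node(6,3) S=67.7500 payoff=17.3800 vs cont=16.0099 → 17.3800 [stop]  node(6,4) S=105.9456 payoff=0.0000 vs cont=0.2085 → 0.2085 [wait]  node(6,5) S=165.6748 payoff=0.0000 vs cont=0.0000 → 0.0000 [wait]  node(6,6) S=259.0778 payoff=0.0000 vs cont=0.0000 → 0.0000 [wait]  ⇒ S*(6)=67.7500
t_5: node(5,0) S=22.1552 payoff=62.9748 vs cont=61.6047 → 62.9748 [stop]  node(5,1) S=34.6457 payoff=50.4843 vs cont=49.1142 → 50.4843 [stop]  node(5,2) S=54.1779 payoff=30.9521 vs cont=29.5820 → 30.9521 [stop]  node(5,3) S=84.7220 payoff=0.4080 vs cont=8.9800 → 8.9800 [wait]  node(5,4) S=132.4859 payoff=0.0000 vs cont=0.1065 → 0.1065 [wait]  node(5,5) S=207.1779 payoff=0.0000 vs cont=0.0000 → 0.0000 [wait]  ⇒ S*(5)=54.1779
t_4: node(4,0) S=27.7052 payoff=57.4248 vs cont=56.0547 → 57.4248 [stop]  node(4,1) S=43.3247 payoff=41.8053 vs cont=40.4352 → 41.8053 [stop]  node(4,2) S=67.7500 payoff=17.3800 vs cont=20.0635 → 20.0635 [wait]  node(4,3) S=105.9456 payoff=0.0000 vs cont=4.6393 → 4.6393 [wait]  node(4,4) S=165.6748 payoff=0.0000 vs cont=0.0544 → 0.0544 [wait]  ⇒ S*(4)=43.3247
t_3: node(3,0) S=34.6457 payoff=50.4843 vs cont=49.1142 → 50.4843 [stop]  node(3,1) S=54.1779 payoff=30.9521 vs cont=30.8510 → 30.9521 [stop]  node(3,2) S=84.7220 payoff=0.4080 vs cont=12.4467 → 12.4467 [wait]  node(3,3) S=132.4859 payoff=0.0000 vs cont=2.3965 → 2.3965 [wait]  ⇒ S*(3)=54.1779
t_2: node(2,0) S=43.3247 payoff=41.8053 vs cont=40.4352 → 41.8053 [stop]  node(2,1) S=67.7500 payoff=17.3800 vs cont=21.7029 → 21.7029 [wait]  node(2,2) S=105.9456 payoff=0.0000 vs cont=7.4937 → 7.4937 [wait]  ⇒ S*(2)=43.3247
t_1: node(1,0) S=54.1779 payoff=30.9521 vs cont=31.6262 → 31.6262 [wait]  node(1,1) S=84.7220 payoff=0.4080 vs cont=14.6342 → 14.6342 [wait]  ⇒ S*(1)=-
t_0: node(0,0) S=67.7500 payoff=17.3800 vs cont=23.0819 → 23.0819 [wait]  ⇒ S*(0)=-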